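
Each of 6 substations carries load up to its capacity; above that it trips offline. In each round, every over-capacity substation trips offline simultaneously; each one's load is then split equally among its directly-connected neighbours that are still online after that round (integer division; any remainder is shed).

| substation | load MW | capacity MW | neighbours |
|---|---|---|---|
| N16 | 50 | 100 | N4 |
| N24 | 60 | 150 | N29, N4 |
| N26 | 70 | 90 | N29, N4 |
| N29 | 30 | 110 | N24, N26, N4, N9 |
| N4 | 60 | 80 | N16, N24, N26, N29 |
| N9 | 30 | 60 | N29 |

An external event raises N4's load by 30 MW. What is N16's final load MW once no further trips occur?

Round 1 — N4 at 90 > 80. N4 trips offline.
  N4 sheds 90 MW to N16, N24, N26, N29: 22 each (2 lost).
    N16: 50+22 = 72 ≤ 100
    N24: 60+22 = 82 ≤ 150
    N26: 70+22 = 92 > 90
    N29: 30+22 = 52 ≤ 110
Round 2 — N26 trips offline.
  N26 sheds 92 MW to N29: 92 each.
    N29: 52+92 = 144 > 110
Round 3 — N29 trips offline.
  N29 sheds 144 MW to N24, N9: 72 each.
    N24: 82+72 = 154 > 150
    N9: 30+72 = 102 > 60
Round 4 — N24, N9 trip offline.
  N24 sheds 154 MW: no online neighbours, lost.
  N9 sheds 102 MW: no online neighbours, lost.
No further trips.

72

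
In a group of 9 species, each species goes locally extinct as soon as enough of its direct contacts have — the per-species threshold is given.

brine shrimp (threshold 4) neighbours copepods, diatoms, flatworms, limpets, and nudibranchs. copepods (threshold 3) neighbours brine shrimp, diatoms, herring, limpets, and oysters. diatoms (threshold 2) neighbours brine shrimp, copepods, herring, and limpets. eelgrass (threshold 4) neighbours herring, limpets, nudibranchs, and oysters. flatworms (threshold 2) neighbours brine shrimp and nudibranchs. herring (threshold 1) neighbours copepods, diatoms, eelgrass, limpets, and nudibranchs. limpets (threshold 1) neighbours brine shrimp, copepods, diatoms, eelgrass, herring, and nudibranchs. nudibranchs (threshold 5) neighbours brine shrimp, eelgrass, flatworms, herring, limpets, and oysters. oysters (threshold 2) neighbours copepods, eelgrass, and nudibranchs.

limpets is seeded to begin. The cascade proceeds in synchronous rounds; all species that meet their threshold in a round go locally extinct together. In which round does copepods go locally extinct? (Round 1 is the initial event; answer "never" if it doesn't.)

4

Round 1 — limpets goes locally extinct (initial).
Round 2 — checking thresholds:
  brine shrimp: 1 of 5 neighbours < 4, below threshold.
  copepods: 1 of 5 neighbours < 3, below threshold.
  diatoms: 1 of 4 neighbours < 2, below threshold.
  eelgrass: 1 of 4 neighbours < 4, below threshold.
  herring: 1 of 5 neighbours ≥ 1, goes locally extinct.
  nudibranchs: 1 of 6 neighbours < 5, below threshold.
Round 3 — checking thresholds:
  brine shrimp: 1 of 5 neighbours < 4, below threshold.
  copepods: 2 of 5 neighbours < 3, below threshold.
  diatoms: 2 of 4 neighbours ≥ 2, goes locally extinct.
  eelgrass: 2 of 4 neighbours < 4, below threshold.
  nudibranchs: 2 of 6 neighbours < 5, below threshold.
Round 4 — checking thresholds:
  brine shrimp: 2 of 5 neighbours < 4, below threshold.
  copepods: 3 of 5 neighbours ≥ 3, goes locally extinct.
  eelgrass: 2 of 4 neighbours < 4, below threshold.
  nudibranchs: 2 of 6 neighbours < 5, below threshold.
Round 5 — no new extinctions; cascade stops.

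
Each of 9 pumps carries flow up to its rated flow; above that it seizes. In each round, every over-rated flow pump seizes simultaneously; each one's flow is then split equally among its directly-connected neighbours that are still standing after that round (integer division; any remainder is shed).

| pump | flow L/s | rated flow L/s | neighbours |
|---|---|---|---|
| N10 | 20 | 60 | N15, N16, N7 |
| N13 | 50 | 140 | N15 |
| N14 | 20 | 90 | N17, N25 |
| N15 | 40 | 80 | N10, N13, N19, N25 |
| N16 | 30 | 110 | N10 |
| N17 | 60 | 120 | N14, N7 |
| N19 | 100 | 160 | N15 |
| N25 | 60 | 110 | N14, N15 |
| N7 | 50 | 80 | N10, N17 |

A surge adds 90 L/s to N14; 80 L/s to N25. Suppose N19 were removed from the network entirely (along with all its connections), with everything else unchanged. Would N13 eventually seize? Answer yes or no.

no

With N19 removed:
Round 1 — N14 at 110 > 90; N25 at 140 > 110. N14, N25 seize.
  N14 sheds 110 L/s to N17: 110 each.
    N17: 60+110 = 170 > 120
  N25 sheds 140 L/s to N15: 140 each.
    N15: 40+140 = 180 > 80
Round 2 — N15, N17 seize.
  N15 sheds 180 L/s to N10, N13: 90 each.
    N10: 20+90 = 110 > 60
    N13: 50+90 = 140 ≤ 140
  N17 sheds 170 L/s to N7: 170 each.
    N7: 50+170 = 220 > 80
Round 3 — N10, N7 seize.
  N10 sheds 110 L/s to N16: 110 each.
    N16: 30+110 = 140 > 110
  N7 sheds 220 L/s: no online neighbours, lost.
Round 4 — N16 seizes.
  N16 sheds 140 L/s: no online neighbours, lost.
No further seizures.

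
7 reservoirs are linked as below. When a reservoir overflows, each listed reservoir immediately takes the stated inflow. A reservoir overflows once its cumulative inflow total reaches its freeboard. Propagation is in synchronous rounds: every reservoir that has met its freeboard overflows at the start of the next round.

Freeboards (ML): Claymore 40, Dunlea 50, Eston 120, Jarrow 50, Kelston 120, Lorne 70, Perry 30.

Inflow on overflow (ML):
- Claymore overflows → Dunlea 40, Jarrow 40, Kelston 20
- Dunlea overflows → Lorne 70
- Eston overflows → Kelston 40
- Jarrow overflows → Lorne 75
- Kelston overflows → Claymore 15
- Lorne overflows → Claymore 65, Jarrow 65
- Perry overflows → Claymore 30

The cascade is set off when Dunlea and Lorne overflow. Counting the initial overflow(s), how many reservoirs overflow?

4

Round 1 — Dunlea, Lorne overflow (initial).
  Claymore: +65 → 65 ≥ 40
  Jarrow: +65 → 65 ≥ 50
Round 2 — Claymore, Jarrow overflow.
  Kelston: +20 → 20 < 120
No further overflows.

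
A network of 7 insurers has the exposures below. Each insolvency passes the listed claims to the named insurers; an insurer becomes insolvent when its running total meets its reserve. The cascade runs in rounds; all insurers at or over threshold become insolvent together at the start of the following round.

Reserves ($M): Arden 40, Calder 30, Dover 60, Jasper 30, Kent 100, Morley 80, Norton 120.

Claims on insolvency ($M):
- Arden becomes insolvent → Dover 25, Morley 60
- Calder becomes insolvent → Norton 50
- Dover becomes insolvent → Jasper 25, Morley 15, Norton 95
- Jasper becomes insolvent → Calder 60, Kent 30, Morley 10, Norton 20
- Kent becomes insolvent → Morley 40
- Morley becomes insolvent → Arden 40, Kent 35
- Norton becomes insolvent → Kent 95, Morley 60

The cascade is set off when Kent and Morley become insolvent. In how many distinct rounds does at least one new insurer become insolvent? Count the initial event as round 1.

2

Round 1 — Kent, Morley become insolvent (initial).
  Arden: +40 → 40 ≥ 40
Round 2 — Arden becomes insolvent.
  Dover: +25 → 25 < 60
No further insolvencies.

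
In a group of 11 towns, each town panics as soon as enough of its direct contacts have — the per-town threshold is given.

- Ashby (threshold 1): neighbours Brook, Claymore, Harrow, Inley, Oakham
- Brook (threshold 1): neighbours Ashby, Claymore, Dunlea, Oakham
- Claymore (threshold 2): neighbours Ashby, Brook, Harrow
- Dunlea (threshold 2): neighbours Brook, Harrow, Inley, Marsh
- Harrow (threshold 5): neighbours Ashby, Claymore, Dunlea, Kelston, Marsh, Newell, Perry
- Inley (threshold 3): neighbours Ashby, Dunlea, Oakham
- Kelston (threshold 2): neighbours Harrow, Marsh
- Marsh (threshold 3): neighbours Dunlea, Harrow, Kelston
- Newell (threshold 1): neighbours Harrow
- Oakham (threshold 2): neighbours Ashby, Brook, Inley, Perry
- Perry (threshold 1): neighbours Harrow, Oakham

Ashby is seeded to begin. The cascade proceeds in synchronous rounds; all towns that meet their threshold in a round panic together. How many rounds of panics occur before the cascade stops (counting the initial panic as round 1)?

Round 1 — Ashby panics (initial).
Round 2 — checking thresholds:
  Brook: 1 of 4 neighbours ≥ 1, panics.
  Claymore: 1 of 3 neighbours < 2, not yet.
  Harrow: 1 of 7 neighbours < 5, not yet.
  Inley: 1 of 3 neighbours < 3, not yet.
  Oakham: 1 of 4 neighbours < 2, not yet.
Round 3 — checking thresholds:
  Claymore: 2 of 3 neighbours ≥ 2, panics.
  Dunlea: 1 of 4 neighbours < 2, not yet.
  Harrow: 1 of 7 neighbours < 5, not yet.
  Inley: 1 of 3 neighbours < 3, not yet.
  Oakham: 2 of 4 neighbours ≥ 2, panics.
Round 4 — checking thresholds:
  Dunlea: 1 of 4 neighbours < 2, not yet.
  Harrow: 2 of 7 neighbours < 5, not yet.
  Inley: 2 of 3 neighbours < 3, not yet.
  Perry: 1 of 2 neighbours ≥ 1, panics.
Round 5 — no new panics; cascade stops.

4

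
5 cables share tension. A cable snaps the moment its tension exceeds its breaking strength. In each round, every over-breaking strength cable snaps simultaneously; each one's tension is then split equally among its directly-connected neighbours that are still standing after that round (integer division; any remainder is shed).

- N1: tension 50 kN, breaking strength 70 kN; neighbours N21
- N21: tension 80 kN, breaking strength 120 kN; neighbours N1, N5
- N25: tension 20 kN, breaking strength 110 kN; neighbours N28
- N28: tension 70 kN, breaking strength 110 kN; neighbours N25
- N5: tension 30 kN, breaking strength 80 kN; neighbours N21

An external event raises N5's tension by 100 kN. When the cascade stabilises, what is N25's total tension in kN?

Round 1 — N5 at 130 > 80. N5 snaps.
  N5 sheds 130 kN to N21: 130 each.
    N21: 80+130 = 210 > 120
Round 2 — N21 snaps.
  N21 sheds 210 kN to N1: 210 each.
    N1: 50+210 = 260 > 70
Round 3 — N1 snaps.
  N1 sheds 260 kN: no online neighbours, lost.
No further breaks.

20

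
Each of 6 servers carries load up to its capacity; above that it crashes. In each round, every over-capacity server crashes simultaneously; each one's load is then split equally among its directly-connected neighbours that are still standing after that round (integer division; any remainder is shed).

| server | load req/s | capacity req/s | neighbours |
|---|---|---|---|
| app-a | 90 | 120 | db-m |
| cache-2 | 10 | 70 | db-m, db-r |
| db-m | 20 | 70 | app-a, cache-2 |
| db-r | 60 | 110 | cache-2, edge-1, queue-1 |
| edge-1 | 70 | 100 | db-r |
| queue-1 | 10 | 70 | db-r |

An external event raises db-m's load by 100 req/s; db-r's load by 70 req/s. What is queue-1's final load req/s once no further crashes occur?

Round 1 — db-m at 120 > 70; db-r at 130 > 110. db-m, db-r crash.
  db-m sheds 120 req/s to app-a, cache-2: 60 each.
    app-a: 90+60 = 150 > 120
    cache-2: 10+60 = 70 ≤ 70
  db-r sheds 130 req/s to cache-2, edge-1, queue-1: 43 each (1 lost).
    cache-2: 70+43 = 113 > 70
    edge-1: 70+43 = 113 > 100
    queue-1: 10+43 = 53 ≤ 70
Round 2 — app-a, cache-2, edge-1 crash.
  app-a sheds 150 req/s: no online neighbours, lost.
  cache-2 sheds 113 req/s: no online neighbours, lost.
  edge-1 sheds 113 req/s: no online neighbours, lost.
No further crashes.

53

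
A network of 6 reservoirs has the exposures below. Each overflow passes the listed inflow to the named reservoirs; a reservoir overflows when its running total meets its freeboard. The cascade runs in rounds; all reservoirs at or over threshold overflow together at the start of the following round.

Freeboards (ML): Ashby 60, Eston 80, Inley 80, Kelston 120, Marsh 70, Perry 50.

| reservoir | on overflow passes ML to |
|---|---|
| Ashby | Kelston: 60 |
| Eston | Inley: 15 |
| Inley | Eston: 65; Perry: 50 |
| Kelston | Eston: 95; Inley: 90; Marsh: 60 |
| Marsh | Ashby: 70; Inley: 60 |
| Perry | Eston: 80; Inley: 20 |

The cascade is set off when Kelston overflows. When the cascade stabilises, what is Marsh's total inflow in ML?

60

Round 1 — Kelston overflows (initial).
  Eston: +95 → 95 ≥ 80
  Inley: +90 → 90 ≥ 80
  Marsh: +60 → 60 < 70
Round 2 — Eston, Inley overflow.
  Perry: +50 → 50 ≥ 50
Round 3 — Perry overflows.
No further overflows.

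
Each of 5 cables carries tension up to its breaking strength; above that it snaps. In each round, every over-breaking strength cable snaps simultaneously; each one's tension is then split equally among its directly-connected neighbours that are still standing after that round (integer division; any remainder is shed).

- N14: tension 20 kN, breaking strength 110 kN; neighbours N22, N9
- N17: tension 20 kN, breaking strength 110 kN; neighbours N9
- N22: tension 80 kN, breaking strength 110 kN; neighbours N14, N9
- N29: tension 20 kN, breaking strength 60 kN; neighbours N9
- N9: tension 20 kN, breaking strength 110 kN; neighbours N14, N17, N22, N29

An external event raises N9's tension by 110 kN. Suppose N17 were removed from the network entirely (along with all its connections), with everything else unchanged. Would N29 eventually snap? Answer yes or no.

yes

With N17 removed:
Round 1 — N9 at 130 > 110. N9 snaps.
  N9 sheds 130 kN to N14, N22, N29: 43 each (1 lost).
    N14: 20+43 = 63 ≤ 110
    N22: 80+43 = 123 > 110
    N29: 20+43 = 63 > 60
Round 2 — N22, N29 snap.
  N22 sheds 123 kN to N14: 123 each.
    N14: 63+123 = 186 > 110
  N29 sheds 63 kN: no online neighbours, lost.
Round 3 — N14 snaps.
  N14 sheds 186 kN: no online neighbours, lost.
No further breaks.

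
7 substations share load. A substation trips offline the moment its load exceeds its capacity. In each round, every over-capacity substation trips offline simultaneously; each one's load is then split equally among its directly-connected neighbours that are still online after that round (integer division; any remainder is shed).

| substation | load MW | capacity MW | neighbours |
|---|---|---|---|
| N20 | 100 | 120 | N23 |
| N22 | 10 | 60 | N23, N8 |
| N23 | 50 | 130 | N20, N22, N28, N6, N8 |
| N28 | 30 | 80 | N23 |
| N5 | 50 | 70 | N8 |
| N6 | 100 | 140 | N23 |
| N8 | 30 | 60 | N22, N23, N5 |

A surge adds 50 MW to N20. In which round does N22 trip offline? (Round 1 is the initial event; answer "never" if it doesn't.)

4

Round 1 — N20 at 150 > 120. N20 trips offline.
  N20 sheds 150 MW to N23: 150 each.
    N23: 50+150 = 200 > 130
Round 2 — N23 trips offline.
  N23 sheds 200 MW to N22, N28, N6, N8: 50 each.
    N22: 10+50 = 60 ≤ 60
    N28: 30+50 = 80 ≤ 80
    N6: 100+50 = 150 > 140
    N8: 30+50 = 80 > 60
Round 3 — N6, N8 trip offline.
  N6 sheds 150 MW: no online neighbours, lost.
  N8 sheds 80 MW to N22, N5: 40 each.
    N22: 60+40 = 100 > 60
    N5: 50+40 = 90 > 70
Round 4 — N22, N5 trip offline.
  N22 sheds 100 MW: no online neighbours, lost.
  N5 sheds 90 MW: no online neighbours, lost.
No further trips.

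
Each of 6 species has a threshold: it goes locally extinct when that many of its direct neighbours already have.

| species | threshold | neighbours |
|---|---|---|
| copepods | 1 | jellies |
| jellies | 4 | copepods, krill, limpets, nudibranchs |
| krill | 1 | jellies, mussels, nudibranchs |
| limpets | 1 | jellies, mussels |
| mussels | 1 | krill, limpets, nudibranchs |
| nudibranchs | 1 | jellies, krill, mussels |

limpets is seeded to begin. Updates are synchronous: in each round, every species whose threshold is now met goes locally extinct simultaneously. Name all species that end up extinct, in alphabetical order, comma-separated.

krill, limpets, mussels, nudibranchs

Round 1 — limpets goes locally extinct (initial).
Round 2 — checking thresholds:
  jellies: 1 of 4 neighbours < 4, holds.
  mussels: 1 of 3 neighbours ≥ 1, goes locally extinct.
Round 3 — checking thresholds:
  jellies: 1 of 4 neighbours < 4, holds.
  krill: 1 of 3 neighbours ≥ 1, goes locally extinct.
  nudibranchs: 1 of 3 neighbours ≥ 1, goes locally extinct.
Round 4 — no new extinctions; cascade stops.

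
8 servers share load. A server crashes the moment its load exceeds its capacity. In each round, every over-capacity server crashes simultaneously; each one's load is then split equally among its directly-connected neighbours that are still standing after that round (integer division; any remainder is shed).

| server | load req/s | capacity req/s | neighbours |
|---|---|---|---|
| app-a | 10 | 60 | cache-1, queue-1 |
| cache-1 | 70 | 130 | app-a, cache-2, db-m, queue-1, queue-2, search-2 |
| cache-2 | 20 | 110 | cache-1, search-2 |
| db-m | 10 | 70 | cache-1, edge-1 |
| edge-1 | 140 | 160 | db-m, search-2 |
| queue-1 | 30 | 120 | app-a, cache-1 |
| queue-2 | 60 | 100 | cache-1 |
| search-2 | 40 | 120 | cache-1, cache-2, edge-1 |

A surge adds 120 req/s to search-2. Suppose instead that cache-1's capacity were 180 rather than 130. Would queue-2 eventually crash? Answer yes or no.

With cache-1's capacity at 180:
Round 1 — search-2 at 160 > 120. search-2 crashes.
  search-2 sheds 160 req/s to cache-1, cache-2, edge-1: 53 each (1 lost).
    cache-1: 70+53 = 123 ≤ 180
    cache-2: 20+53 = 73 ≤ 110
    edge-1: 140+53 = 193 > 160
Round 2 — edge-1 crashes.
  edge-1 sheds 193 req/s to db-m: 193 each.
    db-m: 10+193 = 203 > 70
Round 3 — db-m crashes.
  db-m sheds 203 req/s to cache-1: 203 each.
    cache-1: 123+203 = 326 > 180
Round 4 — cache-1 crashes.
  cache-1 sheds 326 req/s to app-a, cache-2, queue-1, queue-2: 81 each (2 lost).
    app-a: 10+81 = 91 > 60
    cache-2: 73+81 = 154 > 110
    queue-1: 30+81 = 111 ≤ 120
    queue-2: 60+81 = 141 > 100
Round 5 — app-a, cache-2, queue-2 crash.
  app-a sheds 91 req/s to queue-1: 91 each.
    queue-1: 111+91 = 202 > 120
  cache-2 sheds 154 req/s: no online neighbours, lost.
  queue-2 sheds 141 req/s: no online neighbours, lost.
Round 6 — queue-1 crashes.
  queue-1 sheds 202 req/s: no online neighbours, lost.
No further crashes.

yes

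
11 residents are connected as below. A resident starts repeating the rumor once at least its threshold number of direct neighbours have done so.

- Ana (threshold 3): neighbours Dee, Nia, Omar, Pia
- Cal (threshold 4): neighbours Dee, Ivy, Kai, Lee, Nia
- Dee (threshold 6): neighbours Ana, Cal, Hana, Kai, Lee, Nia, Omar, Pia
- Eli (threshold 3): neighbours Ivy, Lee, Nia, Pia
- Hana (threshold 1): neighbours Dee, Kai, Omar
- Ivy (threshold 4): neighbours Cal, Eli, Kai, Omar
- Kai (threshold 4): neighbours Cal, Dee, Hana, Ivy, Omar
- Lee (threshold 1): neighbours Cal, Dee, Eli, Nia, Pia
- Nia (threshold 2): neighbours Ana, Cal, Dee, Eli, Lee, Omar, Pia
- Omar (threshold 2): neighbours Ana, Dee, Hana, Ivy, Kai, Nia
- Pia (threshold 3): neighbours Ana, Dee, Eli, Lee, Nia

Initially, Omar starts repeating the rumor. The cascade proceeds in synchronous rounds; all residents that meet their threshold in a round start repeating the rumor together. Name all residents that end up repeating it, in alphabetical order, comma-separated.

Hana, Omar

Round 1 — Omar starts repeating the rumor (initial).
Round 2 — checking thresholds:
  Ana: 1 of 4 neighbours < 3, holds.
  Dee: 1 of 8 neighbours < 6, holds.
  Hana: 1 of 3 neighbours ≥ 1, starts repeating the rumor.
  Ivy: 1 of 4 neighbours < 4, holds.
  Kai: 1 of 5 neighbours < 4, holds.
  Nia: 1 of 7 neighbours < 2, holds.
Round 3 — no new spreads; cascade stops.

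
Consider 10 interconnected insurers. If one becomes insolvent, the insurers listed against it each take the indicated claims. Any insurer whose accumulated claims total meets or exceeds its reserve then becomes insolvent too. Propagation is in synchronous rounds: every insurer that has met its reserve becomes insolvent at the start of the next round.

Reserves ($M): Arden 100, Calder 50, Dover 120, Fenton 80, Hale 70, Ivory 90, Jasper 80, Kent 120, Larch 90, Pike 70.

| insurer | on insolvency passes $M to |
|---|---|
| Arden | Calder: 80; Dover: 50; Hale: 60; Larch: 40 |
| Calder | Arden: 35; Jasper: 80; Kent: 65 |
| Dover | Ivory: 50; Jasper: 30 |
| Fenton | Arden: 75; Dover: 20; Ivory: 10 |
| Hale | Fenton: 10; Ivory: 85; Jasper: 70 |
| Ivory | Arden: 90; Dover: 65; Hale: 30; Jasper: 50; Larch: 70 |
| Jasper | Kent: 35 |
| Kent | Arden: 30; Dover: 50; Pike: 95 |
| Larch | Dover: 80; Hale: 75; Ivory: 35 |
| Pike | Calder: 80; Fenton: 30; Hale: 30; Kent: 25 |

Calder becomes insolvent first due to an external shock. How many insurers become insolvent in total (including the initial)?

Round 1 — Calder becomes insolvent (initial).
  Arden: +35 → 35 < 100
  Jasper: +80 → 80 ≥ 80
  Kent: +65 → 65 < 120
Round 2 — Jasper becomes insolvent.
  Kent: +35 → 100 < 120
No further insolvencies.

2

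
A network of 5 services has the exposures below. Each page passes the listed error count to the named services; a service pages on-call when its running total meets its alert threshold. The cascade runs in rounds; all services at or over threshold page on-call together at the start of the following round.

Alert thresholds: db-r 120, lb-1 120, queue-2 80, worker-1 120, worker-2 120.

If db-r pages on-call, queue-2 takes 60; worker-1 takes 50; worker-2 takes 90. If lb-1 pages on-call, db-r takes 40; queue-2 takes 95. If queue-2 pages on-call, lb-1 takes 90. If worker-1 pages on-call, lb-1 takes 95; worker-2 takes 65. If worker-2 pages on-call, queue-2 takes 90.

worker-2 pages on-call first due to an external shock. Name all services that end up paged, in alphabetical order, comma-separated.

Round 1 — worker-2 pages on-call (initial).
  queue-2: +90 → 90 ≥ 80
Round 2 — queue-2 pages on-call.
  lb-1: +90 → 90 < 120
No further pages.

queue-2, worker-2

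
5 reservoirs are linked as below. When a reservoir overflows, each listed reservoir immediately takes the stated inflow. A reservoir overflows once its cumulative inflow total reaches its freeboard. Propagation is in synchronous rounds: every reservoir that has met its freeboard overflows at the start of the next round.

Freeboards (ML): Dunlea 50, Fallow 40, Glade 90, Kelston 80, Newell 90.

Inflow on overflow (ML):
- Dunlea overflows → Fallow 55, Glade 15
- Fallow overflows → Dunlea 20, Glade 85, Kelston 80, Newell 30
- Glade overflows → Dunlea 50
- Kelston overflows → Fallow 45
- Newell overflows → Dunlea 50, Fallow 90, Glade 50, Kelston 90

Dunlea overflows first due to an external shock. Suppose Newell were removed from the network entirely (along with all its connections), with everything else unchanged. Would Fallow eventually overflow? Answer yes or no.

With Newell removed:
Round 1 — Dunlea overflows (initial).
  Fallow: +55 → 55 ≥ 40
  Glade: +15 → 15 < 90
Round 2 — Fallow overflows.
  Glade: +85 → 100 ≥ 90
  Kelston: +80 → 80 ≥ 80
Round 3 — Glade, Kelston overflow.
No further overflows.

yes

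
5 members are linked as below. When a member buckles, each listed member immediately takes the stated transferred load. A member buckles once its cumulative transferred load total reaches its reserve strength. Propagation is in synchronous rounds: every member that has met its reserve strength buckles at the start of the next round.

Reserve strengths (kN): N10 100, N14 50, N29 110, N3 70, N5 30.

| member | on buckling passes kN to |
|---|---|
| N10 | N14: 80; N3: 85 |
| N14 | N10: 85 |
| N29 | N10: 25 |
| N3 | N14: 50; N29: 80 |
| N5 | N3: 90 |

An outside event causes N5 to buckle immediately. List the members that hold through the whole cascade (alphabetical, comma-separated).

Round 1 — N5 buckles (initial).
  N3: +90 → 90 ≥ 70
Round 2 — N3 buckles.
  N14: +50 → 50 ≥ 50
  N29: +80 → 80 < 110
Round 3 — N14 buckles.
  N10: +85 → 85 < 100
No further bucklings.

N10, N29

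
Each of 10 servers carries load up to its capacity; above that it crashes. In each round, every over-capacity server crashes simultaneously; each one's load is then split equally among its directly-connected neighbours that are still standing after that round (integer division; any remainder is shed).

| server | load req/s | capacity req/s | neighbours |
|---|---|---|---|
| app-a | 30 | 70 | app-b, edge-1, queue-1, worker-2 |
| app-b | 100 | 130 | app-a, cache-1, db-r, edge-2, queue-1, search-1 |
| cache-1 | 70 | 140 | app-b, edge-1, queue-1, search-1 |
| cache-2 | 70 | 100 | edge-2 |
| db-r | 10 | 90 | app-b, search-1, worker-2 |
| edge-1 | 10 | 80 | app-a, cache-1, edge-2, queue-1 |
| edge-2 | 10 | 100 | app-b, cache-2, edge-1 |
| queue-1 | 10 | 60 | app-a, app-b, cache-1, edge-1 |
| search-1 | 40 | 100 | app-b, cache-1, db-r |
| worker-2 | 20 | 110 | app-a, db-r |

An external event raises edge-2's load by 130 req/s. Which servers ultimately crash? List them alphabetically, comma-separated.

Round 1 — edge-2 at 140 > 100. edge-2 crashes.
  edge-2 sheds 140 req/s to app-b, cache-2, edge-1: 46 each (2 lost).
    app-b: 100+46 = 146 > 130
    cache-2: 70+46 = 116 > 100
    edge-1: 10+46 = 56 ≤ 80
Round 2 — app-b, cache-2 crash.
  app-b sheds 146 req/s to app-a, cache-1, db-r, queue-1, search-1: 29 each (1 lost).
    app-a: 30+29 = 59 ≤ 70
    cache-1: 70+29 = 99 ≤ 140
    db-r: 10+29 = 39 ≤ 90
    queue-1: 10+29 = 39 ≤ 60
    search-1: 40+29 = 69 ≤ 100
  cache-2 sheds 116 req/s: no online neighbours, lost.
No further crashes.

app-b, cache-2, edge-2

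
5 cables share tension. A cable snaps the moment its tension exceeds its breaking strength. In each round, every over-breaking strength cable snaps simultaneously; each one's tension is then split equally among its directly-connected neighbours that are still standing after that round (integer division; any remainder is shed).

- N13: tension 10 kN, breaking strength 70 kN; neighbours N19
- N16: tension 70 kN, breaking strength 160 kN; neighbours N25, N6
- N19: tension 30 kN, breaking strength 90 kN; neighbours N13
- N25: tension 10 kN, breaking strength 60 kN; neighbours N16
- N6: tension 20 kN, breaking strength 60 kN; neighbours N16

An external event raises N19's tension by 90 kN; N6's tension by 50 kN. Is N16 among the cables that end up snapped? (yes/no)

no

Round 1 — N19 at 120 > 90; N6 at 70 > 60. N19, N6 snap.
  N19 sheds 120 kN to N13: 120 each.
    N13: 10+120 = 130 > 70
  N6 sheds 70 kN to N16: 70 each.
    N16: 70+70 = 140 ≤ 160
Round 2 — N13 snaps.
  N13 sheds 130 kN: no online neighbours, lost.
No further breaks.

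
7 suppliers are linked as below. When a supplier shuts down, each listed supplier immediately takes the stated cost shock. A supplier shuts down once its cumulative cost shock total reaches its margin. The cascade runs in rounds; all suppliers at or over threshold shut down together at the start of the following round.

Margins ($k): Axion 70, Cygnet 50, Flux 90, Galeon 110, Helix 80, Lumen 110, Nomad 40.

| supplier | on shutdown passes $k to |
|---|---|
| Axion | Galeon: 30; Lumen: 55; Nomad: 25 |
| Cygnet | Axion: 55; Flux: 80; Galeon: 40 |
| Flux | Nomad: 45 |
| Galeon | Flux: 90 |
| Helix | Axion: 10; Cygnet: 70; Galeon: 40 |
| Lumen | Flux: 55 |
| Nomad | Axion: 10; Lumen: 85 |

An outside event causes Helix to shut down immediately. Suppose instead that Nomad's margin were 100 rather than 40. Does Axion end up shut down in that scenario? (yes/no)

With Nomad's margin at 100:
Round 1 — Helix shuts down (initial).
  Axion: +10 → 10 < 70
  Cygnet: +70 → 70 ≥ 50
  Galeon: +40 → 40 < 110
Round 2 — Cygnet shuts down.
  Axion: +55 → 65 < 70
  Flux: +80 → 80 < 90
  Galeon: +40 → 80 < 110
No further shutdowns.

no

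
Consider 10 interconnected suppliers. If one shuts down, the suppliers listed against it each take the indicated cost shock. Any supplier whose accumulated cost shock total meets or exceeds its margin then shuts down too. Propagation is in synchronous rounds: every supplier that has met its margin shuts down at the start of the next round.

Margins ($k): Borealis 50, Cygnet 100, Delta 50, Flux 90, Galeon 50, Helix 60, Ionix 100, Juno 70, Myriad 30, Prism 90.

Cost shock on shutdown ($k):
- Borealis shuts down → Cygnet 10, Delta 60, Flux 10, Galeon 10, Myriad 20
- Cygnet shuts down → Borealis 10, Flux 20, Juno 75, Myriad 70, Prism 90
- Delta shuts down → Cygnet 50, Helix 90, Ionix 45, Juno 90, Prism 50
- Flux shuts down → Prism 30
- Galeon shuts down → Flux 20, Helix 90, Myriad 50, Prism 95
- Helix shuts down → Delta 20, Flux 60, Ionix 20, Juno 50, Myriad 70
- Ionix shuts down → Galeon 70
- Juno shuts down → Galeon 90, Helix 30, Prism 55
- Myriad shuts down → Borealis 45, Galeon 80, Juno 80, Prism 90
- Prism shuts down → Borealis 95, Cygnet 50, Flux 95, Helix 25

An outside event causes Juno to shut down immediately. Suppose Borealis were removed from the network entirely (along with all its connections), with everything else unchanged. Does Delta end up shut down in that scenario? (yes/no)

no

With Borealis removed:
Round 1 — Juno shuts down (initial).
  Galeon: +90 → 90 ≥ 50
  Helix: +30 → 30 < 60
  Prism: +55 → 55 < 90
Round 2 — Galeon shuts down.
  Flux: +20 → 20 < 90
  Helix: +90 → 120 ≥ 60
  Myriad: +50 → 50 ≥ 30
  Prism: +95 → 150 ≥ 90
Round 3 — Helix, Myriad, Prism shut down.
  Cygnet: +50 → 50 < 100
  Delta: +20 → 20 < 50
  Flux: +60+95 → 175 ≥ 90
  Ionix: +20 → 20 < 100
Round 4 — Flux shuts down.
No further shutdowns.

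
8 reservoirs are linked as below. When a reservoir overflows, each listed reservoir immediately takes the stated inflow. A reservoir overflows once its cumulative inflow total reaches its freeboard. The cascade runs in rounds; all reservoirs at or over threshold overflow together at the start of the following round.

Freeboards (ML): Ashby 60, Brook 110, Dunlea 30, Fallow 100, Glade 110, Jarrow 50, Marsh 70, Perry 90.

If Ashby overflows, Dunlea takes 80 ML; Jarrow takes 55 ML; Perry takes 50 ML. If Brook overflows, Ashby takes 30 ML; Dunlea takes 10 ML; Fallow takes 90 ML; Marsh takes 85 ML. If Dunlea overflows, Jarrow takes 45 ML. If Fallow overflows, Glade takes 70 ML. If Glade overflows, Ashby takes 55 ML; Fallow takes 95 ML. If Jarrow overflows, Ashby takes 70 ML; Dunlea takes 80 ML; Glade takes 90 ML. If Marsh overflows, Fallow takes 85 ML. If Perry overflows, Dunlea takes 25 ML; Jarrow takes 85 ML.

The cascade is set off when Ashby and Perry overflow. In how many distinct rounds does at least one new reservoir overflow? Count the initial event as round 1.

2

Round 1 — Ashby, Perry overflow (initial).
  Dunlea: +80+25 → 105 ≥ 30
  Jarrow: +55+85 → 140 ≥ 50
Round 2 — Dunlea, Jarrow overflow.
  Glade: +90 → 90 < 110
No further overflows.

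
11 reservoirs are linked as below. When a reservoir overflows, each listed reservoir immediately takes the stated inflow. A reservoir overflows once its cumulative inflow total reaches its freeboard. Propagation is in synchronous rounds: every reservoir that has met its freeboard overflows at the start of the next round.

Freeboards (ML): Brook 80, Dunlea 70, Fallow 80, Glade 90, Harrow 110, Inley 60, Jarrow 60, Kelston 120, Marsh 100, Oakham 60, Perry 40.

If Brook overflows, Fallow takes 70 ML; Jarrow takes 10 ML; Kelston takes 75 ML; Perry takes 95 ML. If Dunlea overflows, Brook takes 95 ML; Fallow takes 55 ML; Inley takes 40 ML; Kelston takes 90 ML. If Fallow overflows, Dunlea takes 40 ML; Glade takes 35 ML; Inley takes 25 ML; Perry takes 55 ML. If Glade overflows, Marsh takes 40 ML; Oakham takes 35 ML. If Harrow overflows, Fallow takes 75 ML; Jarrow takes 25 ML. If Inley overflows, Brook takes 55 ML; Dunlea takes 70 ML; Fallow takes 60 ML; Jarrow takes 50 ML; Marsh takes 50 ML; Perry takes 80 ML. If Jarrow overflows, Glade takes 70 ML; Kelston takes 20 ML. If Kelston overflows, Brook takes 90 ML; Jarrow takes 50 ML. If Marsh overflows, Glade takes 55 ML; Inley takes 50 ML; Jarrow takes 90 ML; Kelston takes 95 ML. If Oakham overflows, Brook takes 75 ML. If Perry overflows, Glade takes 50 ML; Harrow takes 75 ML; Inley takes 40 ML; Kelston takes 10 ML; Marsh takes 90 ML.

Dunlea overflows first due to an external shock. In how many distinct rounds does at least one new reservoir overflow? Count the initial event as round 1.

5

Round 1 — Dunlea overflows (initial).
  Brook: +95 → 95 ≥ 80
  Fallow: +55 → 55 < 80
  Inley: +40 → 40 < 60
  Kelston: +90 → 90 < 120
Round 2 — Brook overflows.
  Fallow: +70 → 125 ≥ 80
  Jarrow: +10 → 10 < 60
  Kelston: +75 → 165 ≥ 120
  Perry: +95 → 95 ≥ 40
Round 3 — Fallow, Kelston, Perry overflow.
  Glade: +35+50 → 85 < 90
  Harrow: +75 → 75 < 110
  Inley: +25+40 → 105 ≥ 60
  Jarrow: +50 → 60 ≥ 60
  Marsh: +90 → 90 < 100
Round 4 — Inley, Jarrow overflow.
  Glade: +70 → 155 ≥ 90
  Marsh: +50 → 140 ≥ 100
Round 5 — Glade, Marsh overflow.
  Oakham: +35 → 35 < 60
No further overflows.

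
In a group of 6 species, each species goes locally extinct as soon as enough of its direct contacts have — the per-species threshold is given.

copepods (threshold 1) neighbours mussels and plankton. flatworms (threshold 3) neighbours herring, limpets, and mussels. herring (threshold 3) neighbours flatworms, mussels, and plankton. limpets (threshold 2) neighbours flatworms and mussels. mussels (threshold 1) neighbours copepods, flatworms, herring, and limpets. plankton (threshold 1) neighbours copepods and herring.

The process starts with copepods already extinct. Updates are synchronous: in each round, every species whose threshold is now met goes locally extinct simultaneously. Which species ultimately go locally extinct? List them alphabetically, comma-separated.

copepods, mussels, plankton

Round 1 — copepods goes locally extinct (initial).
Round 2 — checking thresholds:
  mussels: 1 of 4 neighbours ≥ 1, goes locally extinct.
  plankton: 1 of 2 neighbours ≥ 1, goes locally extinct.
Round 3 — no new extinctions; cascade stops.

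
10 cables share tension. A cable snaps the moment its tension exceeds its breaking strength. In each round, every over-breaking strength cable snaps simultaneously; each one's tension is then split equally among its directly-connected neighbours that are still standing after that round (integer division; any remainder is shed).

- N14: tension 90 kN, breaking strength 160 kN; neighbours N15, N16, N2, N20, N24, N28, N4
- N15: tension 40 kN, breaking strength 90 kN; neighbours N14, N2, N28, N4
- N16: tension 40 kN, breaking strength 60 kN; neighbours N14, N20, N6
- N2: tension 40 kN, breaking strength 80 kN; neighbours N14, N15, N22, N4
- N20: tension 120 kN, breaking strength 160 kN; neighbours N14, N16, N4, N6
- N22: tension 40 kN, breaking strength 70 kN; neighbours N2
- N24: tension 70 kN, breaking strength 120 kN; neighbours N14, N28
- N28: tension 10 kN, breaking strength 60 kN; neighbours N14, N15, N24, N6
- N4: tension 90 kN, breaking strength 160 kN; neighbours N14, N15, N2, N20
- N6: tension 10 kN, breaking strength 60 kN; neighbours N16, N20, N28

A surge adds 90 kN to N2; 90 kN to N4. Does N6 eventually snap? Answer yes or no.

Round 1 — N2 at 130 > 80; N4 at 180 > 160. N2, N4 snap.
  N2 sheds 130 kN to N14, N15, N22: 43 each (1 lost).
    N14: 90+43 = 133 ≤ 160
    N15: 40+43 = 83 ≤ 90
    N22: 40+43 = 83 > 70
  N4 sheds 180 kN to N14, N15, N20: 60 each.
    N14: 133+60 = 193 > 160
    N15: 83+60 = 143 > 90
    N20: 120+60 = 180 > 160
Round 2 — N14, N15, N20, N22 snap.
  N14 sheds 193 kN to N16, N24, N28: 64 each (1 lost).
    N16: 40+64 = 104 > 60
    N24: 70+64 = 134 > 120
    N28: 10+64 = 74 > 60
  N15 sheds 143 kN to N28: 143 each.
    N28: 74+143 = 217 > 60
  N20 sheds 180 kN to N16, N6: 90 each.
    N16: 104+90 = 194 > 60
    N6: 10+90 = 100 > 60
  N22 sheds 83 kN: no online neighbours, lost.
Round 3 — N16, N24, N28, N6 snap.
  N16 sheds 194 kN: no online neighbours, lost.
  N24 sheds 134 kN: no online neighbours, lost.
  N28 sheds 217 kN: no online neighbours, lost.
  N6 sheds 100 kN: no online neighbours, lost.
No further breaks.

yes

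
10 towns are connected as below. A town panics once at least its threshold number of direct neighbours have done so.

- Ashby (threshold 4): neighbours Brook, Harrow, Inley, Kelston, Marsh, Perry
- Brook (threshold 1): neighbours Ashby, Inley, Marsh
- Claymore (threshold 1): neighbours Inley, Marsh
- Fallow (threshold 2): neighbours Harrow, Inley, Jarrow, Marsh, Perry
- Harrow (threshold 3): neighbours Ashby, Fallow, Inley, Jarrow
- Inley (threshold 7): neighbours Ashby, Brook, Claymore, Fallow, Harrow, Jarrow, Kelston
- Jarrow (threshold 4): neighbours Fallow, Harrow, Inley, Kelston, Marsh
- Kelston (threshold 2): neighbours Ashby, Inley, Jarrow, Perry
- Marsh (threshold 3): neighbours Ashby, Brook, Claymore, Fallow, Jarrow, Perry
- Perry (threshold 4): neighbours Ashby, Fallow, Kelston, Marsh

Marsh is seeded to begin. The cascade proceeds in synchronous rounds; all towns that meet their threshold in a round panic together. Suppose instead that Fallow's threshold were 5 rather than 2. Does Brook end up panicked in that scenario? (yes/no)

With Fallow's threshold at 5:
Round 1 — Marsh panics (initial).
Round 2 — checking thresholds:
  Ashby: 1 of 6 neighbours < 4, below threshold.
  Brook: 1 of 3 neighbours ≥ 1, panics.
  Claymore: 1 of 2 neighbours ≥ 1, panics.
  Fallow: 1 of 5 neighbours < 5, below threshold.
  Jarrow: 1 of 5 neighbours < 4, below threshold.
  Perry: 1 of 4 neighbours < 4, below threshold.
Round 3 — no new panics; cascade stops.

yes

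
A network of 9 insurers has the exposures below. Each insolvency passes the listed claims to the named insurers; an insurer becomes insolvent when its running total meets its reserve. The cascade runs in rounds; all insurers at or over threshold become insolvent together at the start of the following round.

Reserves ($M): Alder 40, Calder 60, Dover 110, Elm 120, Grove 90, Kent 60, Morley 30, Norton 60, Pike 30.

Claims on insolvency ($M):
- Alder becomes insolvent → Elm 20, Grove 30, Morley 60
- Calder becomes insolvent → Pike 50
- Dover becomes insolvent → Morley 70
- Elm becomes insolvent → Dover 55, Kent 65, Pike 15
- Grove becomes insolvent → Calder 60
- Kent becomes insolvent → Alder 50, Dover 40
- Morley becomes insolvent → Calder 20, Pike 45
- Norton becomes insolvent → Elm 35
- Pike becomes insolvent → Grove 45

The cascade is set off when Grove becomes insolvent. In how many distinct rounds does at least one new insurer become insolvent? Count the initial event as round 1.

3

Round 1 — Grove becomes insolvent (initial).
  Calder: +60 → 60 ≥ 60
Round 2 — Calder becomes insolvent.
  Pike: +50 → 50 ≥ 30
Round 3 — Pike becomes insolvent.
No further insolvencies.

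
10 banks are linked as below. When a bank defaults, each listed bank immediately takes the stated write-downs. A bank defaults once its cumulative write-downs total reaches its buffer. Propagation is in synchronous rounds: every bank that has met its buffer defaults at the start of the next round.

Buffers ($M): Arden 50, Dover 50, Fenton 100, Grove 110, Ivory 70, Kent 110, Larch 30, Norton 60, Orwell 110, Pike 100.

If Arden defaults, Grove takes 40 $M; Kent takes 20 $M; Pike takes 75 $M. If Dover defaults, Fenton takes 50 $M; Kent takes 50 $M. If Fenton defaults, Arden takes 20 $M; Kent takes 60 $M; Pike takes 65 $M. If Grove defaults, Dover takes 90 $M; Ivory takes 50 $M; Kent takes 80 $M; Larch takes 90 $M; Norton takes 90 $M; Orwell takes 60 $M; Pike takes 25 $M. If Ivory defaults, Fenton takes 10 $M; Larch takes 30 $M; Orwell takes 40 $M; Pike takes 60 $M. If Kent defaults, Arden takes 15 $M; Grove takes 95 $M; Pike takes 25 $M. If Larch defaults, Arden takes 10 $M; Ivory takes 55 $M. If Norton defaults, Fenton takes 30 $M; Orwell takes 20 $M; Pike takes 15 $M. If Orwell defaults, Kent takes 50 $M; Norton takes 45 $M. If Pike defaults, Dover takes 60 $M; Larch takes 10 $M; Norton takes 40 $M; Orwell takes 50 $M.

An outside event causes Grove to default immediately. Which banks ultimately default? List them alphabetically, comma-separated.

Dover, Grove, Ivory, Kent, Larch, Norton, Orwell, Pike

Round 1 — Grove defaults (initial).
  Dover: +90 → 90 ≥ 50
  Ivory: +50 → 50 < 70
  Kent: +80 → 80 < 110
  Larch: +90 → 90 ≥ 30
  Norton: +90 → 90 ≥ 60
  Orwell: +60 → 60 < 110
  Pike: +25 → 25 < 100
Round 2 — Dover, Larch, Norton default.
  Arden: +10 → 10 < 50
  Fenton: +50+30 → 80 < 100
  Ivory: +55 → 105 ≥ 70
  Kent: +50 → 130 ≥ 110
  Orwell: +20 → 80 < 110
  Pike: +15 → 40 < 100
Round 3 — Ivory, Kent default.
  Arden: +15 → 25 < 50
  Fenton: +10 → 90 < 100
  Orwell: +40 → 120 ≥ 110
  Pike: +60+25 → 125 ≥ 100
Round 4 — Orwell, Pike default.
No further defaults.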